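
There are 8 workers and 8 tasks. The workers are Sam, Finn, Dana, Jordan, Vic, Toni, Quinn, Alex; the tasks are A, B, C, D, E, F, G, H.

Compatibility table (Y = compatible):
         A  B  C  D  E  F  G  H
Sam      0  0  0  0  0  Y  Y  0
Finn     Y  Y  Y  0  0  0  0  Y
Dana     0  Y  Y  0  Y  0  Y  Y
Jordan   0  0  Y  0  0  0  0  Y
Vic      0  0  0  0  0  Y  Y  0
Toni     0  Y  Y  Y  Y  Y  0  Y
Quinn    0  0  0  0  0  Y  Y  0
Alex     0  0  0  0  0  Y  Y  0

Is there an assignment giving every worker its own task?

The set {Sam, Vic, Quinn, Alex} has only 2 neighbours ({F, G}), so by Hall's theorem at most 6 of the 8 workers can be matched.
Hence no matching covers every worker.

No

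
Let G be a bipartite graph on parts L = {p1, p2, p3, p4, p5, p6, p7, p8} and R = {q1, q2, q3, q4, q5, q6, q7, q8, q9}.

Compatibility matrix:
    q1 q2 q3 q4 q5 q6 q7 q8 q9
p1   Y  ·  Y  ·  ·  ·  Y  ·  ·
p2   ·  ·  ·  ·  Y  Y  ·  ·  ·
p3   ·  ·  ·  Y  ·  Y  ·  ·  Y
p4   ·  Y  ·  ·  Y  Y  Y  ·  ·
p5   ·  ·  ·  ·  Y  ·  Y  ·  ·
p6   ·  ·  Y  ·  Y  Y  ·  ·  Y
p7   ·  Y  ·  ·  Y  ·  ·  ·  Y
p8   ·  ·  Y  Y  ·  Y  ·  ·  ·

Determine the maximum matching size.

8

For example, pair p1-q1, p2-q5, p3-q4, p4-q2, p5-q7, p6-q3, p7-q9, p8-q6.
All 8 left vertices are matched, so no larger matching exists.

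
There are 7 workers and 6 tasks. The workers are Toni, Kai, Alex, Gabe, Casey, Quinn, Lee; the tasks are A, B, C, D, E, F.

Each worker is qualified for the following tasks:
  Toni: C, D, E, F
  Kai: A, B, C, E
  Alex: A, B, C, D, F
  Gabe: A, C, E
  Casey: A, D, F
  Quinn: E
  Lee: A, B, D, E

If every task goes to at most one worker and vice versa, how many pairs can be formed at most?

6

For example, pair Toni→D, Kai→B, Alex→A, Gabe→C, Casey→F, Quinn→E.
The set {Toni, Kai, Alex, Gabe, Casey, Quinn, Lee} has only 6 neighbours ({A, B, C, D, E, F}), so by Hall's theorem at most 6 of the 7 workers can be matched.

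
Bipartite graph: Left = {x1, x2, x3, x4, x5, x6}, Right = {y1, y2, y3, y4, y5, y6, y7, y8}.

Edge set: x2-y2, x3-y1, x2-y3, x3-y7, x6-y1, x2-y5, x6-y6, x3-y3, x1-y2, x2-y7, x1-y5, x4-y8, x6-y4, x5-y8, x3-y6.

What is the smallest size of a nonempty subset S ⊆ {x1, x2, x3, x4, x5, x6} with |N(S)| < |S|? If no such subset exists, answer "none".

Take S = {x4, x5}. Its neighbourhood is {y8}, so |N(S)| = 1 < |S| = 2.
No single vertex violates Hall's condition since each has at least one neighbour, so 2 is the minimum.

2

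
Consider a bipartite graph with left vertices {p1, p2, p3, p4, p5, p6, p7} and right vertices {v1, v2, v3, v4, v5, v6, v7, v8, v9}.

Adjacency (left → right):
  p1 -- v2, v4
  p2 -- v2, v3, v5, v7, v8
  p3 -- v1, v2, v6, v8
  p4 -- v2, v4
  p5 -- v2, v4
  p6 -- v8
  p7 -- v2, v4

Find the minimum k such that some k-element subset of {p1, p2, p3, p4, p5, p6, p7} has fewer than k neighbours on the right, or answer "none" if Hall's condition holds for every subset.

Take S = {p1, p4, p5}. Its neighbourhood is {v2, v4}, so |N(S)| = 2 < |S| = 3.
Every subset of size less than 3 has at least as many neighbours as members, so 3 is the minimum.

3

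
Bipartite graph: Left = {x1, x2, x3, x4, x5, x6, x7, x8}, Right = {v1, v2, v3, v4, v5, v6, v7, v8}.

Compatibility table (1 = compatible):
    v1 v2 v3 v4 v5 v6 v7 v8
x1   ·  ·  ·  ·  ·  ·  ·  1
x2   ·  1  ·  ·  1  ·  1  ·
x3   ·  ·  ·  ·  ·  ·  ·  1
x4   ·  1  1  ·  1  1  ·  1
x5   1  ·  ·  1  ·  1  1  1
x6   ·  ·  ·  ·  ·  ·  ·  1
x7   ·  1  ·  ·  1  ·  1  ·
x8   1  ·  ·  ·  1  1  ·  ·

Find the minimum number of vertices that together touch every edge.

6

The 6 edges x1–v8, x2–v7, x4–v3, x5–v1, x7–v2, x8–v6 form a matching, so any vertex cover needs at least 6 vertices (one per matched edge).
Conversely {x2, x4, x5, x7, x8, v8} meets every edge and has exactly 6 vertices, so 6 is optimal.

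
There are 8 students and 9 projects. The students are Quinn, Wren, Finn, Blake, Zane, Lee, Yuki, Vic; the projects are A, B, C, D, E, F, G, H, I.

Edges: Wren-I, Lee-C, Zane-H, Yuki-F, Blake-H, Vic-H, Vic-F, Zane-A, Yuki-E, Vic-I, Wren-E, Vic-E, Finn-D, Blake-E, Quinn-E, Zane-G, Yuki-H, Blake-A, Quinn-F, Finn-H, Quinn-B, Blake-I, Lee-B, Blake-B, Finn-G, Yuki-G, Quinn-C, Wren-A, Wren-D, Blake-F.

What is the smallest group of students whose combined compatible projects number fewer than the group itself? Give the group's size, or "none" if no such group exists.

A matching saturating every student exists, for instance Quinn→B, Wren→I, Finn→D, Blake→A, Zane→G, Lee→C, Yuki→E, Vic→H.
By Hall's marriage theorem, this means |N(S)| ≥ |S| for every subset S, so no violating subset exists.

none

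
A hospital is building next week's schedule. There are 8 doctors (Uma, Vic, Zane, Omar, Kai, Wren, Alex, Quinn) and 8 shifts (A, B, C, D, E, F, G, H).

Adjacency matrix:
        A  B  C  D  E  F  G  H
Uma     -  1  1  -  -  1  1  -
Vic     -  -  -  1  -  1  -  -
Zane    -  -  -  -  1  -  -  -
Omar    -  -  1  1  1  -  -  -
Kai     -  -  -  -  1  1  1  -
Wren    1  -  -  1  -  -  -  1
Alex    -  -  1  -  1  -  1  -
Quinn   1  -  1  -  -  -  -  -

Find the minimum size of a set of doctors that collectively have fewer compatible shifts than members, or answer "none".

none

A matching saturating every doctor exists, for instance Uma→B, Vic→F, Zane→E, Omar→D, Kai→G, Wren→H, Alex→C, Quinn→A.
By Hall's marriage theorem, this means |N(S)| ≥ |S| for every subset S, so no violating subset exists.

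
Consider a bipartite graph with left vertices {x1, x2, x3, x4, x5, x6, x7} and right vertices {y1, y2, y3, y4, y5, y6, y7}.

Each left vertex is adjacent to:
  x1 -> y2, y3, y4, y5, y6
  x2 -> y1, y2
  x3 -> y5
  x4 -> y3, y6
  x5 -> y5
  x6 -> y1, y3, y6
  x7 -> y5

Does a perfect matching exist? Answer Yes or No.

The set {x3, x5, x7} has only 1 neighbour ({y5}), so by Hall's theorem at most 5 of the 7 left vertices can be matched.
Hence no matching covers every left vertex.

No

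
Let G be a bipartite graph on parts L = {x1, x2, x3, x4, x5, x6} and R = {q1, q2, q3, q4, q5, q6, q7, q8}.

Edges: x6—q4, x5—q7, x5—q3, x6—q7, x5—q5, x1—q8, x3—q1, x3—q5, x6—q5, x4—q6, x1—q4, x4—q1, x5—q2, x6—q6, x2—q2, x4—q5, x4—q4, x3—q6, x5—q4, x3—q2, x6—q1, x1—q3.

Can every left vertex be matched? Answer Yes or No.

Yes

One maximum matching: x1-q8, x2-q2, x3-q5, x4-q4, x5-q7, x6-q6.
All 6 left vertices are covered.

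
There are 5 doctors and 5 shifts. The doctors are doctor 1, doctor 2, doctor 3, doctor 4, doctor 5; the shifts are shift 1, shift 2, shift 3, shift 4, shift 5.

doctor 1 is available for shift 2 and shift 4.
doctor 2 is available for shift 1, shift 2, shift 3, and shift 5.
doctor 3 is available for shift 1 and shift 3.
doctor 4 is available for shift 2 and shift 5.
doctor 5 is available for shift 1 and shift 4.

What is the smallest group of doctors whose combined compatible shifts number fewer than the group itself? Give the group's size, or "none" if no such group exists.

A matching saturating every doctor exists, for instance doctor 1→shift 2, doctor 2→shift 3, doctor 3→shift 1, doctor 4→shift 5, doctor 5→shift 4.
By Hall's marriage theorem, this means |N(S)| ≥ |S| for every subset S, so no violating subset exists.

none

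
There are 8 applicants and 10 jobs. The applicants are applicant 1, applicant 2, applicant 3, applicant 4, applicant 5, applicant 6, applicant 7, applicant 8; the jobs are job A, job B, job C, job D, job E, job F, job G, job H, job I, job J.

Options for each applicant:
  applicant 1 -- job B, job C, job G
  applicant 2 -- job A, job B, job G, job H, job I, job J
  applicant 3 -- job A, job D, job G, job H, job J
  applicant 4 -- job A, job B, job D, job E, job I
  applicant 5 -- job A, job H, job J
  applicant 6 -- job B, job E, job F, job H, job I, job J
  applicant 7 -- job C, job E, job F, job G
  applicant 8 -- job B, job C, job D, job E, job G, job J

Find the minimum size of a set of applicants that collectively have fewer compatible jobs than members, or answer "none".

none

A matching saturating every applicant exists, for instance applicant 1→job G, applicant 2→job I, applicant 3→job D, applicant 4→job B, applicant 5→job A, applicant 6→job H, applicant 7→job F, applicant 8→job J.
By Hall's marriage theorem, this means |N(S)| ≥ |S| for every subset S, so no violating subset exists.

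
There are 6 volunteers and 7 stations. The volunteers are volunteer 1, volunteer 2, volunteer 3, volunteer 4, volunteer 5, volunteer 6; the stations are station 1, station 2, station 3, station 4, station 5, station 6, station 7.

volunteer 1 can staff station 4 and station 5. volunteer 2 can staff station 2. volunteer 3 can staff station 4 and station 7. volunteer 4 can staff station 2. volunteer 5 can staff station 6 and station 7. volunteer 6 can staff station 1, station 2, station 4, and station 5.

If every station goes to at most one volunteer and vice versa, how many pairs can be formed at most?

5

For example, pair volunteer 1-station 5, volunteer 2-station 2, volunteer 3-station 4, volunteer 5-station 7, volunteer 6-station 1.
The set {volunteer 2, volunteer 4} has only 1 neighbour ({station 2}), so by Hall's theorem at most 5 of the 6 volunteers can be matched.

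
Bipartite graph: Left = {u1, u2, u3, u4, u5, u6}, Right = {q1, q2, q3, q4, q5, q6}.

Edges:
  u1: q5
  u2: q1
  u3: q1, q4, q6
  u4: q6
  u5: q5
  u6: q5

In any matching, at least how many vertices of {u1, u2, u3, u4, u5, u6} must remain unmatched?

For example, pair u1-q5, u2-q1, u3-q4, u4-q6.
The set {u1, u5, u6} has only 1 neighbour ({q5}), so by Hall's theorem at most 4 of the 6 left vertices can be matched.
That matches 4 of the 6, leaving 2 unmatched; no matching can do better.

2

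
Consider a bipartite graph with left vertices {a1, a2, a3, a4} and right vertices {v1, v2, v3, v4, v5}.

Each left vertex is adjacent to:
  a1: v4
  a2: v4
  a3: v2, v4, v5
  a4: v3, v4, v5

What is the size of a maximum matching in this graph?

3

A valid assignment of size 3: a1–v4, a3–v2, a4–v3.
The set {a1, a2} has only 1 neighbour ({v4}), so by Hall's theorem at most 3 of the 4 left vertices can be matched.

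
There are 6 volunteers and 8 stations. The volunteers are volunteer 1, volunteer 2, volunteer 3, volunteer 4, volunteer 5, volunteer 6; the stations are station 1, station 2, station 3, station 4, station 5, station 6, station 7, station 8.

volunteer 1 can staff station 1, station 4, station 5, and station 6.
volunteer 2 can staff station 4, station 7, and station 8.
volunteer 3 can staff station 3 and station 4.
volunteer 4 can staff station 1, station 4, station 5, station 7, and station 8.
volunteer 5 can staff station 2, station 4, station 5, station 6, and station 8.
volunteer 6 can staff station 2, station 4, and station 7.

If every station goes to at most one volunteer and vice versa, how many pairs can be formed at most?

6

A valid assignment of size 6: volunteer 1-station 5, volunteer 2-station 7, volunteer 3-station 3, volunteer 4-station 1, volunteer 5-station 8, volunteer 6-station 2.
All 6 volunteers are matched, so no larger matching exists.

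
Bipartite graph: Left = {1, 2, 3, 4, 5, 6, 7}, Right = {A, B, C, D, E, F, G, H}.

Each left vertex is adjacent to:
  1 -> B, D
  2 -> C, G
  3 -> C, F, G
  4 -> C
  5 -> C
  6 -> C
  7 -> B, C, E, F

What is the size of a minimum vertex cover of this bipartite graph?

5

{1, 2, 3, 7, C} is a vertex cover of size 5: every edge has an endpoint in this set.
No smaller cover exists because 1–D, 2–G, 3–F, 4–C, 7–B is a matching of size 5, and a cover must include an endpoint of each of these disjoint edges (König's theorem).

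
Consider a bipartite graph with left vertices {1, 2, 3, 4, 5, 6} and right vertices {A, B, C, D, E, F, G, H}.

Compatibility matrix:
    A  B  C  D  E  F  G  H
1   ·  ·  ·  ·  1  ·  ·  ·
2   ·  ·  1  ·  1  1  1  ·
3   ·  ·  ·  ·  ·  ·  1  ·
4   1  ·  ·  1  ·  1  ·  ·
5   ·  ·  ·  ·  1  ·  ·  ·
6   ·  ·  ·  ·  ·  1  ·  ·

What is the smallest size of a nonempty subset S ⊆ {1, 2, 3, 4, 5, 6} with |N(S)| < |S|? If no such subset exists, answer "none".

Take S = {1, 5}. Its neighbourhood is {E}, so |N(S)| = 1 < |S| = 2.
No single vertex violates Hall's condition since each has at least one neighbour, so 2 is the minimum.

2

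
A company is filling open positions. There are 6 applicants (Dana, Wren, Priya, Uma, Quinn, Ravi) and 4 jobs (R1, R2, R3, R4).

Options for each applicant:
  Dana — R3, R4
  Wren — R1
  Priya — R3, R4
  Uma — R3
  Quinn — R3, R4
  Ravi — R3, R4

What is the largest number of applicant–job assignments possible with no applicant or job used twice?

3

For example, pair Dana→R3, Wren→R1, Priya→R4.
The set {Dana, Priya, Uma, Quinn, Ravi} has only 2 neighbours ({R3, R4}), so by Hall's theorem at most 3 of the 6 applicants can be matched.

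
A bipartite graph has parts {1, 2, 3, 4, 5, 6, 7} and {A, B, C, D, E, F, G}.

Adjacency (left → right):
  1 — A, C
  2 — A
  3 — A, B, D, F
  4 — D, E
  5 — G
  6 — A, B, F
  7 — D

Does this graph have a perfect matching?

Yes

A valid assignment of size 7: 1-C, 2-A, 3-F, 4-E, 5-G, 6-B, 7-D.
All 7 left vertices are covered.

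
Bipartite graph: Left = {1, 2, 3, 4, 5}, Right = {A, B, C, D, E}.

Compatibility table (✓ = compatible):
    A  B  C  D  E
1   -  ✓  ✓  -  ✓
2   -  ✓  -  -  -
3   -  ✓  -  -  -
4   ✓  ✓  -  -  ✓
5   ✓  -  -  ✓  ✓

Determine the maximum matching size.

4

One maximum matching: 1→C, 2→B, 4→A, 5→E.
The set {2, 3} has only 1 neighbour ({B}), so by Hall's theorem at most 4 of the 5 left vertices can be matched.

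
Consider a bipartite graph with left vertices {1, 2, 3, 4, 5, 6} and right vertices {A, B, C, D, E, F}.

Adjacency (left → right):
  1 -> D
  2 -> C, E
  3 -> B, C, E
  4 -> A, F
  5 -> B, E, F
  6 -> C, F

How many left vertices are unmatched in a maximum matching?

0

A valid assignment of size 6: 1–D, 2–C, 3–E, 4–A, 5–B, 6–F.
All 6 left vertices are matched, so no larger matching exists.
That matches 6 of the 6, leaving 0 unmatched; no matching can do better.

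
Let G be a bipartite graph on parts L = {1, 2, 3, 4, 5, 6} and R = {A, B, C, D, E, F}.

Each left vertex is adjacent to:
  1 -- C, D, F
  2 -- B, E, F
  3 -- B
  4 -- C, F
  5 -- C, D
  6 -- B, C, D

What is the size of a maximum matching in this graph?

5

For example, pair 1–D, 2–E, 3–B, 4–F, 5–C.
The set {1, 3, 4, 5, 6} has only 4 neighbours ({B, C, D, F}), so by Hall's theorem at most 5 of the 6 left vertices can be matched.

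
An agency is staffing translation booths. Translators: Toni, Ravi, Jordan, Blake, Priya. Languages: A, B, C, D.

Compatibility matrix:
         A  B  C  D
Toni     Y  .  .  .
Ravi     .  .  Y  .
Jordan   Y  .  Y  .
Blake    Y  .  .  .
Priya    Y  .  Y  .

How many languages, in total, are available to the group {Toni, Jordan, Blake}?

2

The union of neighbours of {Toni, Jordan, Blake} is {A, C}, which has 2 elements.
Since |N(S)| = 2 < |S| = 3, Hall's condition fails for this subset.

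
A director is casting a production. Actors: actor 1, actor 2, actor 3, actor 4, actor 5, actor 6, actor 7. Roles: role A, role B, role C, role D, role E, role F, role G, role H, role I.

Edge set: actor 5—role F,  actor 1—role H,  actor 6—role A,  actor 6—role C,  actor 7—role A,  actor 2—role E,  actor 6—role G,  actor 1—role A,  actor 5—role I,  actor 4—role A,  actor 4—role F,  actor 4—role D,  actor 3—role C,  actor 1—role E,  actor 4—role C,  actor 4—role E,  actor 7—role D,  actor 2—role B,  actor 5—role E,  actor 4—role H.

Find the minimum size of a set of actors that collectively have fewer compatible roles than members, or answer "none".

A matching saturating every actor exists, for instance actor 1→role E, actor 2→role B, actor 3→role C, actor 4→role H, actor 5→role F, actor 6→role G, actor 7→role D.
By Hall's marriage theorem, this means |N(S)| ≥ |S| for every subset S, so no violating subset exists.

none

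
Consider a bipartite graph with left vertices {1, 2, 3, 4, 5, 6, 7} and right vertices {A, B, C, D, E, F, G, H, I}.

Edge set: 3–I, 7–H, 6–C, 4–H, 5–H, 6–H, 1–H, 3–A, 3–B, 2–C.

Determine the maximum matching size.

3

For example, pair 1–H, 2–C, 3–I.
The set {1, 2, 4, 5, 6, 7} has only 2 neighbours ({C, H}), so by Hall's theorem at most 3 of the 7 left vertices can be matched.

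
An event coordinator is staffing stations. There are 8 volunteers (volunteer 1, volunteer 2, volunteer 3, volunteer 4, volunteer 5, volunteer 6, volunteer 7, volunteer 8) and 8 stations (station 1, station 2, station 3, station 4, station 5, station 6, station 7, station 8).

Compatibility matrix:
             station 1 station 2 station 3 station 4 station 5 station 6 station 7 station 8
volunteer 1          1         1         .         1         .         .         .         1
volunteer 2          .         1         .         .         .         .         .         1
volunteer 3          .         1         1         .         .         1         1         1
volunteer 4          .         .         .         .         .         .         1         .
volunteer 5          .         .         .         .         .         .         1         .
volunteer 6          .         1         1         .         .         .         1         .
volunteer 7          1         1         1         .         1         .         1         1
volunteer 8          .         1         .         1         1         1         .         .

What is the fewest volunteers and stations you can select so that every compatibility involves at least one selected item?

{volunteer 1, volunteer 2, volunteer 3, volunteer 6, volunteer 7, volunteer 8, station 7} is a vertex cover of size 7: every edge has an endpoint in this set.
No smaller cover exists because volunteer 1–station 4, volunteer 2–station 8, volunteer 3–station 6, volunteer 4–station 7, volunteer 6–station 3, volunteer 7–station 1, volunteer 8–station 2 is a matching of size 7, and a cover must include an endpoint of each of these disjoint edges (König's theorem).

7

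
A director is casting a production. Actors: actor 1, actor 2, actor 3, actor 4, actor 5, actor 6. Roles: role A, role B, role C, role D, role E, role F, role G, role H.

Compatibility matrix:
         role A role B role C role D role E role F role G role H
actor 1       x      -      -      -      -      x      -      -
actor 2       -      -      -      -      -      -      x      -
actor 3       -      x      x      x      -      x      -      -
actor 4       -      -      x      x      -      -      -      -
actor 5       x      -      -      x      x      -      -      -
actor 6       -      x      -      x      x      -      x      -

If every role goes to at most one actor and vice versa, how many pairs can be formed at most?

6

For example, pair actor 1→role A, actor 2→role G, actor 3→role F, actor 4→role C, actor 5→role E, actor 6→role D.
This saturates every actor, so 6 is the maximum.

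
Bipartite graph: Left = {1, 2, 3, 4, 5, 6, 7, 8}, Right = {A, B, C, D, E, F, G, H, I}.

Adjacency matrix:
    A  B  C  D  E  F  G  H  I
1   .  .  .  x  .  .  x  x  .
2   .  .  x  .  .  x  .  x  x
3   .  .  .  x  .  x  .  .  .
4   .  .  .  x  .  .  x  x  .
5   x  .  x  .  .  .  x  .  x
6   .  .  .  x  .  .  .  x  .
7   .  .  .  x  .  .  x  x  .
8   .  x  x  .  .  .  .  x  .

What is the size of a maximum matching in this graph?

7

For example, pair 1–G, 2–C, 3–F, 4–H, 5–I, 6–D, 8–B.
The set {1, 4, 6, 7} has only 3 neighbours ({D, G, H}), so by Hall's theorem at most 7 of the 8 left vertices can be matched.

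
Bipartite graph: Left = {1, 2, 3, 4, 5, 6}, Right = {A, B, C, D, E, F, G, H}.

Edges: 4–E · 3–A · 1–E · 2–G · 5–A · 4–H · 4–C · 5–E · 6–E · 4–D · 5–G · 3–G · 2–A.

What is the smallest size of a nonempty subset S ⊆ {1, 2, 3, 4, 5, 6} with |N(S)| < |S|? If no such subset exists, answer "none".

Take S = {1, 6}. Its neighbourhood is {E}, so |N(S)| = 1 < |S| = 2.
No single vertex violates Hall's condition since each has at least one neighbour, so 2 is the minimum.

2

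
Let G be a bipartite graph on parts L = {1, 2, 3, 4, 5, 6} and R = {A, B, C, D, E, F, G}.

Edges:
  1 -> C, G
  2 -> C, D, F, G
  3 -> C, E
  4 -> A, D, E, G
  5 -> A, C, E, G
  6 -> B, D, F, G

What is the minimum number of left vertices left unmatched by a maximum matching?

0

A valid assignment of size 6: 1→G, 2→F, 3→C, 4→D, 5→E, 6→B.
All 6 left vertices are matched, so no larger matching exists.
That matches 6 of the 6, leaving 0 unmatched; no matching can do better.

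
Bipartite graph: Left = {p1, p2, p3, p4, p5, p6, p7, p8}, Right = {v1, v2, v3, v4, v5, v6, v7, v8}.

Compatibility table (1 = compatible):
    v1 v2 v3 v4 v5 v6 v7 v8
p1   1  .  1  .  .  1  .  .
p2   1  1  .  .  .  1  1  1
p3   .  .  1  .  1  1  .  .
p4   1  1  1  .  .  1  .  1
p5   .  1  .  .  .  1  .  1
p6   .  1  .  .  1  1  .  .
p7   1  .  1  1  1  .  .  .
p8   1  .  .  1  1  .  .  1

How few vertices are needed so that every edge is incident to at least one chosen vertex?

{p1, p2, p3, p4, p5, p6, p7, p8} is a vertex cover of size 8: every edge has an endpoint in this set.
No smaller cover exists because p1–v3, p2–v7, p3–v5, p4–v8, p5–v6, p6–v2, p7–v4, p8–v1 is a matching of size 8, and a cover must include an endpoint of each of these disjoint edges (König's theorem).

8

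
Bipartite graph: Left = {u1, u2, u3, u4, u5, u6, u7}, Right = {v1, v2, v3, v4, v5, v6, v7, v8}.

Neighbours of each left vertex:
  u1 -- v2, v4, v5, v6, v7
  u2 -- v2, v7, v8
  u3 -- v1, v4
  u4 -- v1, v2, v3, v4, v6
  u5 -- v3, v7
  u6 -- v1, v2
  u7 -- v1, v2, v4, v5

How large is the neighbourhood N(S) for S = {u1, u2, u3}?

7

The union of neighbours of {u1, u2, u3} is {v1, v2, v4, v5, v6, v7, v8}, which has 7 elements.
Since |N(S)| = 7 ≥ |S| = 3, Hall's condition holds for this subset.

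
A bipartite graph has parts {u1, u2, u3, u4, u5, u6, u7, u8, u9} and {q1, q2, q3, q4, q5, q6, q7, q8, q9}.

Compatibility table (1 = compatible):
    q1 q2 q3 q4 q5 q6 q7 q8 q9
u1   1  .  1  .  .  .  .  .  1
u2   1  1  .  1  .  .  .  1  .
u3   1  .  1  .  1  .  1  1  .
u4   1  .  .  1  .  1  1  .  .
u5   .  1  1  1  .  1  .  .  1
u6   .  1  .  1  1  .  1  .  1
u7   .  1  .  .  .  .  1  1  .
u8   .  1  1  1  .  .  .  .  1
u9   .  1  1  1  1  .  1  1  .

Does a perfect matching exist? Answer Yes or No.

Yes

For example, pair u1–q1, u2–q2, u3–q5, u4–q6, u5–q9, u6–q7, u7–q8, u8–q3, u9–q4.
All 9 left vertices are covered.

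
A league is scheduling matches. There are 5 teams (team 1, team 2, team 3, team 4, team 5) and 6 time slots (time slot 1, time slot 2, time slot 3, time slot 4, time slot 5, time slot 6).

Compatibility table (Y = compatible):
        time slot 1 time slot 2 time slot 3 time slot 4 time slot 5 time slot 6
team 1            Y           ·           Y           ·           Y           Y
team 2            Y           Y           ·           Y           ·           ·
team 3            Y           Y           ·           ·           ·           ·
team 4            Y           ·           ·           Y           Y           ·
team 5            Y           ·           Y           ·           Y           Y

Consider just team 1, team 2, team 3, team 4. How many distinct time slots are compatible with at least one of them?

The union of neighbours of {team 1, team 2, team 3, team 4} is {time slot 1, time slot 2, time slot 3, time slot 4, time slot 5, time slot 6}, which has 6 elements.
Since |N(S)| = 6 ≥ |S| = 4, Hall's condition holds for this subset.

6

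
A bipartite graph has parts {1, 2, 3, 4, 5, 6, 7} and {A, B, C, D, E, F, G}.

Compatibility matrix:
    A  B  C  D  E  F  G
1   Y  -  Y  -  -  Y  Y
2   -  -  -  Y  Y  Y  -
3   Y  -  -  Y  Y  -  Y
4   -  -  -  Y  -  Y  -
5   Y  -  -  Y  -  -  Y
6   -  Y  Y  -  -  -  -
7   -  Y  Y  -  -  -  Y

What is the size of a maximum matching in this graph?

A valid assignment of size 7: 1–F, 2–E, 3–A, 4–D, 5–G, 6–C, 7–B.
All 7 left vertices are matched, so no larger matching exists.

7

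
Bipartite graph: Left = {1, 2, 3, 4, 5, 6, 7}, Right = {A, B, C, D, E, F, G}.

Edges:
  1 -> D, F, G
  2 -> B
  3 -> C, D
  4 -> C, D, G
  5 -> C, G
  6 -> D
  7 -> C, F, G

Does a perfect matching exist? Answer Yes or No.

No

The set {1, 3, 4, 5, 6, 7} has only 4 neighbours ({C, D, F, G}), so by Hall's theorem at most 5 of the 7 left vertices can be matched.
Hence no matching covers every left vertex.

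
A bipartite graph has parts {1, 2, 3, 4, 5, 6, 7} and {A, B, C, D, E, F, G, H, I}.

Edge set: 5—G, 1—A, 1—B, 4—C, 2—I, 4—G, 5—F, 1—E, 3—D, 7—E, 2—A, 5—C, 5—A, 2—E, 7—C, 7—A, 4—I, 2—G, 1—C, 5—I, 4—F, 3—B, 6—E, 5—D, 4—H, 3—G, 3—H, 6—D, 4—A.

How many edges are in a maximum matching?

7

A valid assignment of size 7: 1–B, 2–I, 3–G, 4–H, 5–A, 6–D, 7–E.
All 7 left vertices are matched, so no larger matching exists.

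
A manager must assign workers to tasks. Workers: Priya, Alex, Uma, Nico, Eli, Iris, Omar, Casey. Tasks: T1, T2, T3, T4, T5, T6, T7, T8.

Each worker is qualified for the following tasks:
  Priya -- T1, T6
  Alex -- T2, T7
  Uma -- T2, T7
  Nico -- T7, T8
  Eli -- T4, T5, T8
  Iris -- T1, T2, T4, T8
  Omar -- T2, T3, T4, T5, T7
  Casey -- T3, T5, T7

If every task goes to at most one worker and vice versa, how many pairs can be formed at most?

8

A valid assignment of size 8: Priya–T6, Alex–T2, Uma–T7, Nico–T8, Eli–T4, Iris–T1, Omar–T3, Casey–T5.
This saturates every worker, so 8 is the maximum.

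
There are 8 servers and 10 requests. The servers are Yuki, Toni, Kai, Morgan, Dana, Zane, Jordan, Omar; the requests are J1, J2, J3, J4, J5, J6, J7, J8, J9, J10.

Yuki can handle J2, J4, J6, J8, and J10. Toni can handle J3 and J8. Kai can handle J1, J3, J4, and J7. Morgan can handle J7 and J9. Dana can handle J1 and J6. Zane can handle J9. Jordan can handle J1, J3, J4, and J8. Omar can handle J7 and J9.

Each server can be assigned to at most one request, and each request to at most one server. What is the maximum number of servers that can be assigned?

A valid assignment of size 7: Yuki→J2, Toni→J8, Kai→J1, Morgan→J7, Dana→J6, Zane→J9, Jordan→J3.
The set {Morgan, Zane, Omar} has only 2 neighbours ({J7, J9}), so by Hall's theorem at most 7 of the 8 servers can be matched.

7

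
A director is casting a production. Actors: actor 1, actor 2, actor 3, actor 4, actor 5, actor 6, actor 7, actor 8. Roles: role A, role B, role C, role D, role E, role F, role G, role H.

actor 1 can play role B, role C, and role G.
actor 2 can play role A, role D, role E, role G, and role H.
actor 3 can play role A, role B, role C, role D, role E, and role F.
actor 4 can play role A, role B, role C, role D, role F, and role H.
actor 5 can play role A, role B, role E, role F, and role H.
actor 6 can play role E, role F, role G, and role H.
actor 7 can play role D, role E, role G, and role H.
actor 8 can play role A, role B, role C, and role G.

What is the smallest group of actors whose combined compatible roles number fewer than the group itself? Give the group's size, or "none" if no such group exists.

none

A matching saturating every actor exists, for instance actor 1→role G, actor 2→role H, actor 3→role F, actor 4→role C, actor 5→role A, actor 6→role E, actor 7→role D, actor 8→role B.
By Hall's marriage theorem, this means |N(S)| ≥ |S| for every subset S, so no violating subset exists.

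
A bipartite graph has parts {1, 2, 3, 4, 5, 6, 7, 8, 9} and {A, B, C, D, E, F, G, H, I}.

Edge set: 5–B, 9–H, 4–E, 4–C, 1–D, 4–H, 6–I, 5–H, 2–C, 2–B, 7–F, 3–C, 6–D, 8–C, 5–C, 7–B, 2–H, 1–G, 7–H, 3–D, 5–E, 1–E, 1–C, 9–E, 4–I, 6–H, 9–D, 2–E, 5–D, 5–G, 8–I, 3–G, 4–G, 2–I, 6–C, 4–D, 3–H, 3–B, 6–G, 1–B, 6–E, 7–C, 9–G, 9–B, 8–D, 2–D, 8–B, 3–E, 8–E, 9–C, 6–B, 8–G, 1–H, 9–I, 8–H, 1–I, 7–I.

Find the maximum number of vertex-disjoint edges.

For example, pair 1-I, 2-C, 3-D, 4-E, 5-B, 6-H, 7-F, 8-G.
The set {1, 2, 3, 4, 5, 6, 8, 9} has only 7 neighbours ({B, C, D, E, G, H, I}), so by Hall's theorem at most 8 of the 9 left vertices can be matched.

8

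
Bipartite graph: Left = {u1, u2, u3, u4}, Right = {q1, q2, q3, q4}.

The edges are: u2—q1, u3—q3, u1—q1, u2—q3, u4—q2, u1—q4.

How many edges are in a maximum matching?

A valid assignment of size 4: u1–q4, u2–q1, u3–q3, u4–q2.
All 4 left vertices are matched, so no larger matching exists.

4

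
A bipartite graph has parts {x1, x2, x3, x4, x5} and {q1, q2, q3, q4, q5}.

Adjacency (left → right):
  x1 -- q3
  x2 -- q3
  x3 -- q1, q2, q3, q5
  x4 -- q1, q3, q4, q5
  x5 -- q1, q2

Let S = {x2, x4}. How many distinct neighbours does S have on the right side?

4

The union of neighbours of {x2, x4} is {q1, q3, q4, q5}, which has 4 elements.
Since |N(S)| = 4 ≥ |S| = 2, Hall's condition holds for this subset.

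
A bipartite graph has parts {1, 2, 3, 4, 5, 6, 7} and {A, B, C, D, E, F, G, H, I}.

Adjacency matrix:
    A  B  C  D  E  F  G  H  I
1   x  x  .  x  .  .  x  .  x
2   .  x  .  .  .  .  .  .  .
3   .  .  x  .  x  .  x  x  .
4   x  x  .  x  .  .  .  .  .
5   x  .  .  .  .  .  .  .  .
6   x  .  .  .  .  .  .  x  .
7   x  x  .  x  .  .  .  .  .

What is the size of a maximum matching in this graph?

A valid assignment of size 6: 1→G, 2→B, 3→E, 4→D, 5→A, 6→H.
The set {2, 4, 5, 7} has only 3 neighbours ({A, B, D}), so by Hall's theorem at most 6 of the 7 left vertices can be matched.

6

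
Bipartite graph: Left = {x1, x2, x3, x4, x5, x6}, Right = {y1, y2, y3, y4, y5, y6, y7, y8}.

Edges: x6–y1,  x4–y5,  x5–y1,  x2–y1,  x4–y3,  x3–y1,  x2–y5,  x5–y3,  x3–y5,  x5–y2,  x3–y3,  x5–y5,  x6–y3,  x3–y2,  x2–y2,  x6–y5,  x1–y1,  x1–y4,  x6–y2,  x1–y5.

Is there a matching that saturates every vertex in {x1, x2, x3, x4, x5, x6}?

No

The set {x2, x3, x4, x5, x6} has only 4 neighbours ({y1, y2, y3, y5}), so by Hall's theorem at most 5 of the 6 left vertices can be matched.
Hence no matching covers every left vertex.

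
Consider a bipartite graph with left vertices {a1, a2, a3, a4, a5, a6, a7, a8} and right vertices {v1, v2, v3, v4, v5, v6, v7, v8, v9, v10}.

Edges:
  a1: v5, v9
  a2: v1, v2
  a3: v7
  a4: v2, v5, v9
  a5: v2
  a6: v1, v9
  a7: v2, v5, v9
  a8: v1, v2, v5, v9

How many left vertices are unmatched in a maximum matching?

One maximum matching: a1-v5, a2-v1, a3-v7, a4-v9, a5-v2.
The set {a1, a2, a4, a5, a6, a7, a8} has only 4 neighbours ({v1, v2, v5, v9}), so by Hall's theorem at most 5 of the 8 left vertices can be matched.
That matches 5 of the 8, leaving 3 unmatched; no matching can do better.

3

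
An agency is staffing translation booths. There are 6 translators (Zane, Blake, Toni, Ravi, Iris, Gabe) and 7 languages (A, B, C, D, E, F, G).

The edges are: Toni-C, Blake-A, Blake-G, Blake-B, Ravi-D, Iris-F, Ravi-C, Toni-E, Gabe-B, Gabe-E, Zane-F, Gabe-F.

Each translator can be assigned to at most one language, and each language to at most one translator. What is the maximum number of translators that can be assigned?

5

For example, pair Zane→F, Blake→G, Toni→E, Ravi→C, Gabe→B.
The set {Zane, Iris} has only 1 neighbour ({F}), so by Hall's theorem at most 5 of the 6 translators can be matched.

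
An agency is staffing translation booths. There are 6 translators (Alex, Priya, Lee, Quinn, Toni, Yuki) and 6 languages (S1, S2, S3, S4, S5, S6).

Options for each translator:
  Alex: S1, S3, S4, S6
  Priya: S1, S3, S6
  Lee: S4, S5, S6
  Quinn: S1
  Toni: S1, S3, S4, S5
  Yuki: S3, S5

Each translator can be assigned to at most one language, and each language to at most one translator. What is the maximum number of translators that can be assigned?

A valid assignment of size 5: Alex→S6, Priya→S3, Lee→S5, Quinn→S1, Toni→S4.
The set {Alex, Priya, Lee, Quinn, Toni, Yuki} has only 5 neighbours ({S1, S3, S4, S5, S6}), so by Hall's theorem at most 5 of the 6 translators can be matched.

5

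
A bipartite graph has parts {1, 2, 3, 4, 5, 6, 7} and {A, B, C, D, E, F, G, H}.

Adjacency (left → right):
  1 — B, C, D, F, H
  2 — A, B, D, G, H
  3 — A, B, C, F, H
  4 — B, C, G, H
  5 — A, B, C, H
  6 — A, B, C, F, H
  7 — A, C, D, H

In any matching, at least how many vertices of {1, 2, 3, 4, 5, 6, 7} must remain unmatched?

0

One maximum matching: 1→H, 2→D, 3→A, 4→G, 5→B, 6→F, 7→C.
All 7 left vertices are matched, so no larger matching exists.
That matches 7 of the 7, leaving 0 unmatched; no matching can do better.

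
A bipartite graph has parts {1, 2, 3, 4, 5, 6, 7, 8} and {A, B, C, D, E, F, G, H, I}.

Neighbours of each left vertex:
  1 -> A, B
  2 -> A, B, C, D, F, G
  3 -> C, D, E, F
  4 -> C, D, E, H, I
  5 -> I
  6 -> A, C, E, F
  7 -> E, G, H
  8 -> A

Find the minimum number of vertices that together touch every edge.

{1, 2, 3, 4, 5, 6, 7, 8} is a vertex cover of size 8: every edge has an endpoint in this set.
No smaller cover exists because 1–B, 2–G, 3–D, 4–H, 5–I, 6–C, 7–E, 8–A is a matching of size 8, and a cover must include an endpoint of each of these disjoint edges (König's theorem).

8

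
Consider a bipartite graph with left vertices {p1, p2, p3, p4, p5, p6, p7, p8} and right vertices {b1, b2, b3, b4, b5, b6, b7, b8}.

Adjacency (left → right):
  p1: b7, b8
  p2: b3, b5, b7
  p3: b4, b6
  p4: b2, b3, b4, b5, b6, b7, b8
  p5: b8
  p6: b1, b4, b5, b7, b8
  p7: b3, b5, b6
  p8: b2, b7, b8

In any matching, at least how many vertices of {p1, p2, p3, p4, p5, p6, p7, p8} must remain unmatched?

A valid assignment of size 8: p1–b7, p2–b5, p3–b4, p4–b6, p5–b8, p6–b1, p7–b3, p8–b2.
All 8 left vertices are matched, so no larger matching exists.
That matches 8 of the 8, leaving 0 unmatched; no matching can do better.

0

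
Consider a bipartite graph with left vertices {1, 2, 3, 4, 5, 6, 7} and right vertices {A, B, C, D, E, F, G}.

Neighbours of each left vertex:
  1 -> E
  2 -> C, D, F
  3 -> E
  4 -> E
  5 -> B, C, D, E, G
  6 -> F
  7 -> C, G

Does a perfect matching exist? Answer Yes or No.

The set {1, 3, 4} has only 1 neighbour ({E}), so by Hall's theorem at most 5 of the 7 left vertices can be matched.
Hence no matching covers every left vertex.

No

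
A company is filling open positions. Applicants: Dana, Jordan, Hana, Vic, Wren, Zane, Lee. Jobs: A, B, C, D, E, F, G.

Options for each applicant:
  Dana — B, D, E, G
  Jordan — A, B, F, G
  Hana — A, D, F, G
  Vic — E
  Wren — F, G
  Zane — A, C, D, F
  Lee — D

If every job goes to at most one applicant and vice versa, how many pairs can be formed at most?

7

One maximum matching: Dana–B, Jordan–F, Hana–A, Vic–E, Wren–G, Zane–C, Lee–D.
This saturates every applicant, so 7 is the maximum.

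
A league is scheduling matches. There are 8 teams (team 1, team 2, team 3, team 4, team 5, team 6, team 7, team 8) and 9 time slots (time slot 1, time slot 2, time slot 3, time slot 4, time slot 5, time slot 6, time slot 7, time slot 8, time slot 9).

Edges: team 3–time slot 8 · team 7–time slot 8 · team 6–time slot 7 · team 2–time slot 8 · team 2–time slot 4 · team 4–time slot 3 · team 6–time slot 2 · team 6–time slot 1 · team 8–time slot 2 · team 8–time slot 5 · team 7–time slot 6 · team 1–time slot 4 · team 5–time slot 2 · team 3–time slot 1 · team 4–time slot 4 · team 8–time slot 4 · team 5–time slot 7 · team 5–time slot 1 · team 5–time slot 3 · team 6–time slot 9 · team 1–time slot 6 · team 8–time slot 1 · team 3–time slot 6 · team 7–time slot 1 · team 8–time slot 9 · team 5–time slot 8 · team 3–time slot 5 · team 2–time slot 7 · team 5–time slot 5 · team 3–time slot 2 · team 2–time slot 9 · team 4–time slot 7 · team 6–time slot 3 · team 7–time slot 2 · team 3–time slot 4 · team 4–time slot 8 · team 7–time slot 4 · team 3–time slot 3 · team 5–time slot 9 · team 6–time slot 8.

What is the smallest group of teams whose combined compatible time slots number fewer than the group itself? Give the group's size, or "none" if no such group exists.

A matching saturating every team exists, for instance team 1→time slot 6, team 2→time slot 9, team 3→time slot 8, team 4→time slot 7, team 5→time slot 1, team 6→time slot 3, team 7→time slot 4, team 8→time slot 5.
By Hall's marriage theorem, this means |N(S)| ≥ |S| for every subset S, so no violating subset exists.

none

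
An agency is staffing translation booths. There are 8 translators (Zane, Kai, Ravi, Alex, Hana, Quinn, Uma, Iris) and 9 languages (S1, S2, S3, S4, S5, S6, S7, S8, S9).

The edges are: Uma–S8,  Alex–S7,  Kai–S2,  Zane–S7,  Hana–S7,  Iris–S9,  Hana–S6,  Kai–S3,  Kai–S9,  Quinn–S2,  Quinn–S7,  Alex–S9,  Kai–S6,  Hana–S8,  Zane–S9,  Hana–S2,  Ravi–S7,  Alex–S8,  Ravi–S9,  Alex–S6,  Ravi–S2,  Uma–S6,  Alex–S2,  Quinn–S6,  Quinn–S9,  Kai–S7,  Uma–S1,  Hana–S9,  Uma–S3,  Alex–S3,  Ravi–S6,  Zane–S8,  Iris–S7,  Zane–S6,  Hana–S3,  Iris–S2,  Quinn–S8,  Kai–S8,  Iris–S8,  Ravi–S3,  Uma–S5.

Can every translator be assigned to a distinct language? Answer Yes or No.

The set {Zane, Kai, Ravi, Alex, Hana, Quinn, Iris} has only 6 neighbours ({S2, S3, S6, S7, S8, S9}), so by Hall's theorem at most 7 of the 8 translators can be matched.
Hence no matching covers every translator.

No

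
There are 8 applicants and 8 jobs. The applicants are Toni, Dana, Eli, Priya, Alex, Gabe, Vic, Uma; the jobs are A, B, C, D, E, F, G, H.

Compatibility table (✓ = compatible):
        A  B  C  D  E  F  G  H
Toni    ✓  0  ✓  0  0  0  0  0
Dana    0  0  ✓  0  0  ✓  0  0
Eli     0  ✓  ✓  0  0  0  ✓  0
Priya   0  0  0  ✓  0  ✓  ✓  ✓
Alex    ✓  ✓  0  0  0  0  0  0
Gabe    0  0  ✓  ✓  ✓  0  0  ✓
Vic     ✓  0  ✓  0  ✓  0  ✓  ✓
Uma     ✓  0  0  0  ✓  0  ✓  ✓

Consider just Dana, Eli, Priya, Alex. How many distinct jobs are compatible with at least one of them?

7

The union of neighbours of {Dana, Eli, Priya, Alex} is {A, B, C, D, F, G, H}, which has 7 elements.
Since |N(S)| = 7 ≥ |S| = 4, Hall's condition holds for this subset.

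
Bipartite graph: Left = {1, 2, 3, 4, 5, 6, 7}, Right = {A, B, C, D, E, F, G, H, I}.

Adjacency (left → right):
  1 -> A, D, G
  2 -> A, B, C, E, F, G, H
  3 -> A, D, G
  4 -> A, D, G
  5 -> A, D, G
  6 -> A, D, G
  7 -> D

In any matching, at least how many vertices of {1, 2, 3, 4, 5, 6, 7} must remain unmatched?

For example, pair 1-A, 2-E, 3-D, 4-G.
The set {1, 3, 4, 5, 6, 7} has only 3 neighbours ({A, D, G}), so by Hall's theorem at most 4 of the 7 left vertices can be matched.
That matches 4 of the 7, leaving 3 unmatched; no matching can do better.

3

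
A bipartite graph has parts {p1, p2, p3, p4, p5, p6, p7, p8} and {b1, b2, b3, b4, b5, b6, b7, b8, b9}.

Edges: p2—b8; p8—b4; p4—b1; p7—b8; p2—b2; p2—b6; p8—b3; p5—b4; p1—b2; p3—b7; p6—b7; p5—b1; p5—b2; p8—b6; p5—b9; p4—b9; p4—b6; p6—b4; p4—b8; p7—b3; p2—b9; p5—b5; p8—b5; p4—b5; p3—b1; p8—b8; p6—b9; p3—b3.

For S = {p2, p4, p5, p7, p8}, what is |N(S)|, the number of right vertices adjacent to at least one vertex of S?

8

The union of neighbours of {p2, p4, p5, p7, p8} is {b1, b2, b3, b4, b5, b6, b8, b9}, which has 8 elements.
Since |N(S)| = 8 ≥ |S| = 5, Hall's condition holds for this subset.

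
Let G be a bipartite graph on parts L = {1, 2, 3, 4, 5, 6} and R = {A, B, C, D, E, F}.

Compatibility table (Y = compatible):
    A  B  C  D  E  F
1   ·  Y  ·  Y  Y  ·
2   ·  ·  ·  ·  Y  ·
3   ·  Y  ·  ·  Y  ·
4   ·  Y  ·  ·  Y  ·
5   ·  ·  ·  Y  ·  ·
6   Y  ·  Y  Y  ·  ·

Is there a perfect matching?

The set {1, 2, 3, 4, 5} has only 3 neighbours ({B, D, E}), so by Hall's theorem at most 4 of the 6 left vertices can be matched.
Hence no matching covers every left vertex.

No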